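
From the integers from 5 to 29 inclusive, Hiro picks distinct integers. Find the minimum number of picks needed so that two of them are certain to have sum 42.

Group the elements by complementary pair {x, 42−x}: {13,29}, {14,28}, {15,27}, …, giving 8 two-element pairs, the single value 21 (it cannot pair with itself since the integers are distinct), and 8 integers whose partner 42−x falls outside [5,29].
Pigeonhole: treating each of those 17 groups as a pigeonhole, one can pick one integer per group — 17 integers — with no two summing to 42.
The 18th integer lands in an occupied pair, forcing a sum of 42.

18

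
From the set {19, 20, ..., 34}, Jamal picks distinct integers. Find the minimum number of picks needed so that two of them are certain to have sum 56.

A set avoiding the sum 56 can contain at most one of each pair {x, 56−x}, plus the 4 elements whose complement lies outside the range or equal to its own complement.
The integers 19, …, 28 (10 of them) are such a set: any two sum to at least 19+20 = 39 and at most 27+28 = 55 < 56.
By the pigeonhole principle, any 11th integer completes one of the 6 pairs, so 11 choices force a sum of 56.

11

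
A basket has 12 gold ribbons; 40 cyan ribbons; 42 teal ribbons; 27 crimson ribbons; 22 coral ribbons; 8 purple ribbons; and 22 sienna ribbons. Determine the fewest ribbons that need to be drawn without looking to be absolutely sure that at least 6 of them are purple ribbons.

In the worst case for collecting purple ribbons, every non-purple ribbon comes out first.
There are 12 + 40 + 42 + 27 + 22 + 22 = 165 non-purple ribbons altogether.
After those, each further ribbon must be purple, so 165 + 6 = 171 draws guarantee 6 purple ribbons.

171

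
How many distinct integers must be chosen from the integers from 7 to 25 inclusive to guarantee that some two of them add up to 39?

14

A set avoiding the sum 39 can contain at most one of each pair {x, 39−x}, plus the 7 elements whose complement lies outside the range.
The integers 7, …, 19 (13 of them) are such a set: any two sum to at least 7+8 = 15 and at most 18+19 = 37 < 39.
By the pigeonhole principle, any 14th integer completes one of the 6 pairs, so 14 choices force a sum of 39.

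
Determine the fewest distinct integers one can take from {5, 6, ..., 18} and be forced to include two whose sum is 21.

Group the elements by complementary pair {x, 21−x}: {5,16}, {6,15}, {7,14}, …, giving 6 two-element pairs and 2 integers whose partner 21−x falls outside [5,18].
Pigeonhole: treating each of those 8 groups as a pigeonhole, one can pick one integer per group — 8 integers — with no two summing to 21.
The 9th integer lands in an occupied pair, forcing a sum of 21.

9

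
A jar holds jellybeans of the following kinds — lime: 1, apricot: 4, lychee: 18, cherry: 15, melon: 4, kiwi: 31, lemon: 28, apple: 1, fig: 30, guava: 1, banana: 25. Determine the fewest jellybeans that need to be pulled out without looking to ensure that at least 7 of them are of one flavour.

48

Pigeonhole: put each drawn jellybean into a box by flavour. The largest draw with every box below 7 takes min(count, 6) from each flavour; flavours with fewer than 6 contribute all they have.
Σ min(cᵢ, 6) = 1 + 4 + 6 + 6 + 4 + 6 + 6 + 1 + 6 + 1 + 6 = 47.
Draw number 47 + 1 = 48 must push one box to 7.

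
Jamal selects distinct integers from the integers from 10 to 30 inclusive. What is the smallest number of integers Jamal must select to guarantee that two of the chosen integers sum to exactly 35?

14

Group the elements by complementary pair {x, 35−x}: {10,25}, {11,24}, {12,23}, …, giving 8 two-element pairs and 5 integers whose partner 35−x falls outside [10,30].
Treating each of those 13 groups as a pigeonhole, one can pick one integer per group — 13 integers — with no two summing to 35.
The 14th integer lands in an occupied pair, forcing a sum of 35.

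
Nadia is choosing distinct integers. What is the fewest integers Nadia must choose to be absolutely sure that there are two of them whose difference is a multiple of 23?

24

Integers whose pairwise differences are multiples of 23 are exactly those sharing a remainder mod 23. Pigeonhole: the 23 residue classes mod 23 are the pigeonholes.
With 23 integers one could put 1 in each residue class and have no class reach 2.
The 24th integer pushes some class to 2, so 23·1 + 1 = 24.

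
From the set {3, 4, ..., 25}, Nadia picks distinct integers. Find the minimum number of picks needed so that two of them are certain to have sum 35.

16

Two chosen integers sum to 35 exactly when both halves of some pair {x, 35−x} with 10 ≤ x ≤ 35−x ≤ 25 are chosen — 8 such pairs.
The remaining 7 elements (those with no distinct partner in range) can never complete a 35-sum, so the worst case takes all of them and one from each pair: 7 + 8 = 15.
By the pigeonhole principle, the 16th integer has to be the second member of some pair, so 15 + 1 = 16.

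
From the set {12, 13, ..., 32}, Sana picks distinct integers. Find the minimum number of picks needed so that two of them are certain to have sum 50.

Group the elements by complementary pair {x, 50−x}: {18,32}, {19,31}, {20,30}, …, giving 7 two-element pairs, the single value 25 (it cannot pair with itself since the integers are distinct), and 6 integers whose partner 50−x falls outside [12,32].
Pigeonhole: treating each of those 14 groups as a pigeonhole, one can pick one integer per group — 14 integers — with no two summing to 50.
The 15th integer lands in an occupied pair, forcing a sum of 50.

15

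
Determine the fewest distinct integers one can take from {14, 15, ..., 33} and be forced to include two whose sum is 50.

13

Group the elements by complementary pair {x, 50−x}: {17,33}, {18,32}, {19,31}, …, giving 8 two-element pairs, the single value 25 (it cannot pair with itself since the integers are distinct), and 3 integers whose partner 50−x falls outside [14,33].
Pigeonhole: treating each of those 12 groups as a pigeonhole, one can pick one integer per group — 12 integers — with no two summing to 50.
The 13th integer lands in an occupied pair, forcing a sum of 50.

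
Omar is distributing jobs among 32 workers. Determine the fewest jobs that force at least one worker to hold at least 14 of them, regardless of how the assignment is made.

417

With 416 jobs one could put exactly 13 in each of the 32 workers, and no worker would reach 14.
By the pigeonhole principle, one more job must land in a worker that already has 13, giving it 14.
So 32 × 13 + 1 = 417 jobs are required.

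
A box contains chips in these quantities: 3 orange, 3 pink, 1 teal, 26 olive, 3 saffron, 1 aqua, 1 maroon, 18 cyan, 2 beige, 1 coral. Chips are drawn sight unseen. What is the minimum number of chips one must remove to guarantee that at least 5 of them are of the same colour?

24

Put each drawn chip into a box by colour. The largest draw with every box below 5 takes min(count, 4) from each colour; colours with fewer than 4 contribute all they have.
Σ min(cᵢ, 4) = 3 + 3 + 1 + 4 + 3 + 1 + 1 + 4 + 2 + 1 = 23.
Draw number 23 + 1 = 24 must push one box to 5.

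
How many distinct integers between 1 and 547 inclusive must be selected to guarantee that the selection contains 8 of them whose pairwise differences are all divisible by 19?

134

Integers whose pairwise differences are multiples of 19 are exactly those sharing a remainder mod 19. Pigeonhole: the 19 residue classes mod 19 are the pigeonholes.
With 133 integers one could put 7 in each residue class and have no class reach 8.
The 134th integer pushes some class to 8, so 19·7 + 1 = 134.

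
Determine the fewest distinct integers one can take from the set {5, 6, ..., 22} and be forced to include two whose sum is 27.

10

Two chosen integers sum to 27 exactly when both halves of some pair {x, 27−x} with 5 ≤ x ≤ 27−x ≤ 22 are chosen — 9 such pairs.
Every element belongs to one of those pairs, so the worst case picks one from each: 9 integers.
By pigeonhole, the 10th integer has to be the second member of some pair, so 9 + 1 = 10.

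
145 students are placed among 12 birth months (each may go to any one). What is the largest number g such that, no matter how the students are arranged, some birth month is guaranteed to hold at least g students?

13

By pigeonhole, the 12 birth months are the holes and the 145 students are the pigeons.
If every birth month held at most 12 students, the total would be at most 12 × 12 = 144, which is less than 145.
So some birth month holds at least ⌈145/12⌉ = 13 students.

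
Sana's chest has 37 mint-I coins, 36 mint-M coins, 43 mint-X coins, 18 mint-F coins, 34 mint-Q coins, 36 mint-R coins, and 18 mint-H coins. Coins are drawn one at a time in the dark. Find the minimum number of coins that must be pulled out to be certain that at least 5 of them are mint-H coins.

In the worst case for collecting mint-H coins, every non-mint-H coin comes out first.
There are 37 + 36 + 43 + 18 + 34 + 36 = 204 non-mint-H coins altogether.
After those, each further coin must be mint-H, so 204 + 5 = 209 draws guarantee 5 mint-H coins.

209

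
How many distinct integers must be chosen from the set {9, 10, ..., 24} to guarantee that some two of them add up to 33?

9

Two chosen integers sum to 33 exactly when both halves of some pair {x, 33−x} with 9 ≤ x ≤ 33−x ≤ 24 are chosen — 8 such pairs.
Every element belongs to one of those pairs, so the worst case picks one from each: 8 integers.
By the pigeonhole principle, the 9th integer has to be the second member of some pair, so 8 + 1 = 9.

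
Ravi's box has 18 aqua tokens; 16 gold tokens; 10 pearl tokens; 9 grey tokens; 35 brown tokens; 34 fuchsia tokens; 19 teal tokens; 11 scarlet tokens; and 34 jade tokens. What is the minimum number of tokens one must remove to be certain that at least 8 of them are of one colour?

By pigeonhole, put each drawn token into a box by colour. The largest draw with every box below 8 takes min(count, 7) from each colour.
Σ min(cᵢ, 7) = 7 + 7 + 7 + 7 + 7 + 7 + 7 + 7 + 7 = 63.
Draw number 63 + 1 = 64 must push one box to 8.

64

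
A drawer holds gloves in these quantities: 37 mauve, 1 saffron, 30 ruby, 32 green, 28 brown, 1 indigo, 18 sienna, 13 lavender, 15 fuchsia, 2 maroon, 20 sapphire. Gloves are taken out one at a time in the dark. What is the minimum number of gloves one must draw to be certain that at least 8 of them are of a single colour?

61

By the pigeonhole principle, put each drawn glove into a box by colour. The largest draw with every box below 8 takes min(count, 7) from each colour; colours with fewer than 7 contribute all they have.
Σ min(cᵢ, 7) = 7 + 1 + 7 + 7 + 7 + 1 + 7 + 7 + 7 + 2 + 7 = 60.
Draw number 60 + 1 = 61 must push one box to 8.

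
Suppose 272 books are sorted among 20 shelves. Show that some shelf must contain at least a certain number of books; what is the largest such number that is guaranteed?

Pigeonhole: the 20 shelves are the holes and the 272 books are the pigeons.
If every shelf held at most 13 books, the total would be at most 20 × 13 = 260, which is less than 272.
So some shelf holds at least ⌈272/20⌉ = 14 books.

14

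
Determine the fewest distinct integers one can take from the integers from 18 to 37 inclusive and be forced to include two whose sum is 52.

13

Two chosen integers sum to 52 exactly when both halves of some pair {x, 52−x} with 18 ≤ x ≤ 52−x ≤ 34 are chosen — 8 such pairs.
The remaining 4 elements (those with no distinct partner in range) can never complete a 52-sum, so the worst case takes all of them and one from each pair: 4 + 8 = 12.
Pigeonhole: the 13th integer has to be the second member of some pair, so 12 + 1 = 13.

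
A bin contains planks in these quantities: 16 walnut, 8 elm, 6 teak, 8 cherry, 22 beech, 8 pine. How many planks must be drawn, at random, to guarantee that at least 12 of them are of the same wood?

An adversary could hand out at most 11 planks per wood (4 woods run out sooner): 11 + 8 + 6 + 8 + 11 + 8 = 52 planks and still no wood has 12.
One more plank lands in a wood already at 11, so 53 draws are enough and 52 are not.

53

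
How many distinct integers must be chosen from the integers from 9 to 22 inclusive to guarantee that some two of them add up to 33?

9

Two chosen integers sum to 33 exactly when both halves of some pair {x, 33−x} with 11 ≤ x ≤ 33−x ≤ 22 are chosen — 6 such pairs.
The remaining 2 elements (those with no distinct partner in range) can never complete a 33-sum, so the worst case takes all of them and one from each pair: 2 + 6 = 8.
The 9th integer has to be the second member of some pair, so 8 + 1 = 9.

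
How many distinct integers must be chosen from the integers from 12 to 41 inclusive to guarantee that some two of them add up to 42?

Group the elements by complementary pair {x, 42−x}: {12,30}, {13,29}, {14,28}, …, giving 9 two-element pairs; the single value 21 (it cannot pair with itself since the integers are distinct); and 11 integers whose partner 42−x falls outside [12,41].
By the pigeonhole principle, treating each of those 21 groups as a pigeonhole, one can pick one integer per group — 21 integers — with no two summing to 42.
The 22nd integer lands in an occupied pair, forcing a sum of 42.

22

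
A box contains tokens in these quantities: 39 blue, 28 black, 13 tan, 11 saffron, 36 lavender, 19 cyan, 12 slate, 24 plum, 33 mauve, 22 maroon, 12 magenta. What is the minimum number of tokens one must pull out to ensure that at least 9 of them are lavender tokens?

In the worst case for collecting lavender tokens, every non-lavender token comes out first.
There are 39 + 28 + 13 + 11 + 19 + 12 + 24 + 33 + 22 + 12 = 213 non-lavender tokens altogether.
After those, each further token must be lavender, so 213 + 9 = 222 draws guarantee 9 lavender tokens.

222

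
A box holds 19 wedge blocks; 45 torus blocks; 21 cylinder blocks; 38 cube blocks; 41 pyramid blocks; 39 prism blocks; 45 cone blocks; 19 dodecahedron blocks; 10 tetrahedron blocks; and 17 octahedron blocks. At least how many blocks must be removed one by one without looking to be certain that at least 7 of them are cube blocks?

263

In the worst case for collecting cube blocks, every non-cube block comes out first.
There are 19 + 45 + 21 + 41 + 39 + 45 + 19 + 10 + 17 = 256 non-cube blocks altogether.
After those, each further block must be cube, so 256 + 7 = 263 draws guarantee 7 cube blocks.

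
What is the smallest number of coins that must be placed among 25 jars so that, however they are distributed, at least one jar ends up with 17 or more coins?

With 400 coins one could put exactly 16 in each of the 25 jars, and no jar would reach 17.
One more coin must land in a jar that already has 16, giving it 17.
So 25 × 16 + 1 = 401 coins are required.

401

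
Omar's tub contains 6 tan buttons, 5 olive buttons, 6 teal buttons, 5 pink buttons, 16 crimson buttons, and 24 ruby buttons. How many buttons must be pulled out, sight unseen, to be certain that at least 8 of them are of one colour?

37

Pigeonhole: the 6 colours are the holes; the buttons drawn are the pigeons.
To avoid 8 of any one colour, the worst case takes at most 7 of each colour, or every button of a colour that has fewer than 7.
That gives 6 + 5 + 6 + 5 + 7 + 7 = 36 buttons with no colour reaching 8.
The next button forces some colour to 8, so 36 + 1 = 37.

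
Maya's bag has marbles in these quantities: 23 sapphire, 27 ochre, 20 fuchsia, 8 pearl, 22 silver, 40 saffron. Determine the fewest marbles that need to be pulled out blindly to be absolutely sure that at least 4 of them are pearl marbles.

In the worst case for collecting pearl marbles, every non-pearl marble comes out first.
There are 23 + 27 + 20 + 22 + 40 = 132 non-pearl marbles altogether.
After those, each further marble must be pearl, so 132 + 4 = 136 draws guarantee 4 pearl marbles.

136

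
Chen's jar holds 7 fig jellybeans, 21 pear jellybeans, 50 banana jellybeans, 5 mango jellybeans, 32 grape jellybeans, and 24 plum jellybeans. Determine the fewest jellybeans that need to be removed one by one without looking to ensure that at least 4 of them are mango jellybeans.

In the worst case for collecting mango jellybeans, every non-mango jellybean comes out first.
There are 7 + 21 + 50 + 32 + 24 = 134 non-mango jellybeans altogether.
After those, each further jellybean must be mango, so 134 + 4 = 138 draws guarantee 4 mango jellybeans.

138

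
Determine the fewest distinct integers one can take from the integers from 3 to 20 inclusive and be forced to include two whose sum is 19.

Group the elements by complementary pair {x, 19−x}: {3,16}, {4,15}, {5,14}, …, giving 7 two-element pairs and 4 integers whose partner 19−x falls outside [3,20].
Pigeonhole: treating each of those 11 groups as a pigeonhole, one can pick one integer per group — 11 integers — with no two summing to 19.
The 12th integer lands in an occupied pair, forcing a sum of 19.

12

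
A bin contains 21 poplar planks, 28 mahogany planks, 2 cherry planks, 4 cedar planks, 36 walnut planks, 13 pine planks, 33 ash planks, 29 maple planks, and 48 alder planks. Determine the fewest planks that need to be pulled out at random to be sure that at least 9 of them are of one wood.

63

By the pigeonhole principle, put each drawn plank into a box by wood. The largest draw with every box below 9 takes min(count, 8) from each wood; woods with fewer than 8 contribute all they have.
Σ min(cᵢ, 8) = 8 + 8 + 2 + 4 + 8 + 8 + 8 + 8 + 8 = 62.
Draw number 62 + 1 = 63 must push one box to 9.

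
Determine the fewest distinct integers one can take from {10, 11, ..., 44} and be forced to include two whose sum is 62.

23

A set avoiding the sum 62 can contain at most one of each pair {x, 62−x}, plus the 9 elements whose complement lies outside the range or equal to its own complement.
The integers 10, …, 31 (22 of them) are such a set: any two sum to at least 10+11 = 21 and at most 30+31 = 61 < 62.
Pigeonhole: any 23rd integer completes one of the 13 pairs, so 23 choices force a sum of 62.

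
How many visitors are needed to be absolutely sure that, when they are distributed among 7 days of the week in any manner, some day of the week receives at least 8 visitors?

With 49 visitors one could put exactly 7 in each of the 7 days of the week, and no day of the week would reach 8.
By pigeonhole, one more visitor must land in a day of the week that already has 7, giving it 8.
So 7 × 7 + 1 = 50 visitors are required.

50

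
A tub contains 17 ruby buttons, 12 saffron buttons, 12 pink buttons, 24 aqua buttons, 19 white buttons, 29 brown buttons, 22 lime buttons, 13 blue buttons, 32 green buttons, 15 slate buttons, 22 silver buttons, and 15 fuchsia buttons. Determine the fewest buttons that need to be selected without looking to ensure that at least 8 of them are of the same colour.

85

By the pigeonhole principle, put each drawn button into a box by colour. The largest draw with every box below 8 takes min(count, 7) from each colour.
Σ min(cᵢ, 7) = 7 + 7 + 7 + 7 + 7 + 7 + 7 + 7 + 7 + 7 + 7 + 7 = 84.
Draw number 84 + 1 = 85 must push one box to 8.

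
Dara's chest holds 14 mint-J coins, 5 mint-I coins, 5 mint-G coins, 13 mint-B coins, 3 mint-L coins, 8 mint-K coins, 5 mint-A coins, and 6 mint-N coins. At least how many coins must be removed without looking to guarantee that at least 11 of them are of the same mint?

53

An adversary could hand out at most 10 coins per mint (6 mints run out sooner): 10 + 5 + 5 + 10 + 3 + 8 + 5 + 6 = 52 coins and still no mint has 11.
One more coin lands in a mint already at 10, so 53 draws are enough and 52 are not.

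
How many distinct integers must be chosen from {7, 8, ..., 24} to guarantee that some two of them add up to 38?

14

A set avoiding the sum 38 can contain at most one of each pair {x, 38−x}, plus the 8 elements whose complement lies outside the range or equal to its own complement.
The integers 7, …, 19 (13 of them) are such a set: any two sum to at least 7+8 = 15 and at most 18+19 = 37 < 38.
Any 14th integer completes one of the 5 pairs, so 14 choices force a sum of 38.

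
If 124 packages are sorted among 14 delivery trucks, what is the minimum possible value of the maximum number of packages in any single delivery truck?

Pigeonhole: the 14 delivery trucks are the holes and the 124 packages are the pigeons.
If every delivery truck held at most 8 packages, the total would be at most 14 × 8 = 112, which is less than 124.
So some delivery truck holds at least ⌈124/14⌉ = 9 packages.

9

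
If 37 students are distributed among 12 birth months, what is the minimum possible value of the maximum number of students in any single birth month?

By the pigeonhole principle, the 12 birth months are the holes and the 37 students are the pigeons.
If every birth month held at most 3 students, the total would be at most 12 × 3 = 36, which is less than 37.
So some birth month holds at least ⌈37/12⌉ = 4 students.

4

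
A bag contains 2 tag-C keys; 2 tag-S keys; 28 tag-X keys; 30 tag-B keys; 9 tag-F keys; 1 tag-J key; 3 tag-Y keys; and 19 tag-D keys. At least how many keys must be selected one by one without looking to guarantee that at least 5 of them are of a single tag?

25

By the pigeonhole principle, put each drawn key into a box by tag. The largest draw with every box below 5 takes min(count, 4) from each tag; tags with fewer than 4 contribute all they have.
Σ min(cᵢ, 4) = 2 + 2 + 4 + 4 + 4 + 1 + 3 + 4 = 24.
Draw number 24 + 1 = 25 must push one box to 5.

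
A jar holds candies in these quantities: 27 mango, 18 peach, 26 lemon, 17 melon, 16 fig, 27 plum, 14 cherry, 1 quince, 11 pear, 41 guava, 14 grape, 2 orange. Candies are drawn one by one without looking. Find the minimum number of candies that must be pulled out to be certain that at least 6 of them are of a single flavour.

54

An adversary could hand out at most 5 candies per flavour (quince, orange run out sooner): 5 + 5 + 5 + 5 + 5 + 5 + 5 + 1 + 5 + 5 + 5 + 2 = 53 candies and still no flavour has 6.
One more candy lands in a flavour already at 5, so 54 draws are enough and 53 are not.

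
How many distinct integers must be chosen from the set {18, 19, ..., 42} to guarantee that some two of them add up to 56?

Two chosen integers sum to 56 exactly when both halves of some pair {x, 56−x} with 18 ≤ x ≤ 56−x ≤ 38 are chosen — 10 such pairs.
The remaining 5 elements (those with no distinct partner in range) can never complete a 56-sum, so the worst case takes all of them and one from each pair: 5 + 10 = 15.
The 16th integer has to be the second member of some pair, so 15 + 1 = 16.

16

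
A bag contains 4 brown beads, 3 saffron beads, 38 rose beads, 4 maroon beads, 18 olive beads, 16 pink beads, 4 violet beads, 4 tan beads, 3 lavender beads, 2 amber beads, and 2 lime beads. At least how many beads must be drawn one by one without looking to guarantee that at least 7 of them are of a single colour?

45

An adversary could hand out at most 6 beads per colour (8 colours run out sooner): 4 + 3 + 6 + 4 + 6 + 6 + 4 + 4 + 3 + 2 + 2 = 44 beads and still no colour has 7.
One more bead lands in a colour already at 6, so 45 draws are enough and 44 are not.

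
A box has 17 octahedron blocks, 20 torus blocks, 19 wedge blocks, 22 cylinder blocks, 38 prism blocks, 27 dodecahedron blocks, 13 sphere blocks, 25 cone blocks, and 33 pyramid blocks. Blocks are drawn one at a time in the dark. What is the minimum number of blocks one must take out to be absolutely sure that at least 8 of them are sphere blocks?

209

In the worst case for collecting sphere blocks, every non-sphere block comes out first.
There are 17 + 20 + 19 + 22 + 38 + 27 + 25 + 33 = 201 non-sphere blocks altogether.
After those, each further block must be sphere, so 201 + 8 = 209 draws guarantee 8 sphere blocks.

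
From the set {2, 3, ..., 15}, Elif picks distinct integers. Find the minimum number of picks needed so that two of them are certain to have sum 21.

A set avoiding the sum 21 can contain at most one of each pair {x, 21−x}, plus the 4 elements whose complement lies outside the range.
The integers 2, …, 10 (9 of them) are such a set: any two sum to at least 2+3 = 5 and at most 9+10 = 19 < 21.
By the pigeonhole principle, any 10th integer completes one of the 5 pairs, so 10 choices force a sum of 21.

10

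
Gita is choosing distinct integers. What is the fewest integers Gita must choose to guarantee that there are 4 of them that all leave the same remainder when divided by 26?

79

The 26 residue classes mod 26 are the pigeonholes.
With 78 integers one could put 3 in each residue class and have no class reach 4.
The 79th integer pushes some class to 4, so 26·3 + 1 = 79.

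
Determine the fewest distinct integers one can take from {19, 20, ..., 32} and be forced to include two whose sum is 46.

11

Group the elements by complementary pair {x, 46−x}: {19,27}, {20,26}, {21,25}, …, giving 4 two-element pairs, the single value 23 (it cannot pair with itself since the integers are distinct), and 5 integers whose partner 46−x falls outside [19,32].
Pigeonhole: treating each of those 10 groups as a pigeonhole, one can pick one integer per group — 10 integers — with no two summing to 46.
The 11th integer lands in an occupied pair, forcing a sum of 46.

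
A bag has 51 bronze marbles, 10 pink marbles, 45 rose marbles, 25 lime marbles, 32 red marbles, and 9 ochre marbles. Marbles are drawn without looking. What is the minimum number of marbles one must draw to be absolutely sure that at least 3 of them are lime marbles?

150

In the worst case for collecting lime marbles, every non-lime marble comes out first.
There are 51 + 10 + 45 + 32 + 9 = 147 non-lime marbles altogether.
After those, each further marble must be lime, so 147 + 3 = 150 draws guarantee 3 lime marbles.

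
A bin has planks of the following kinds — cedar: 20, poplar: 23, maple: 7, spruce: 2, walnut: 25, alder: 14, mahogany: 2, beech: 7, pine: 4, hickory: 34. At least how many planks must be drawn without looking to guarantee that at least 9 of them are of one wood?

Put each drawn plank into a box by wood. The largest draw with every box below 9 takes min(count, 8) from each wood; woods with fewer than 8 contribute all they have.
Σ min(cᵢ, 8) = 8 + 8 + 7 + 2 + 8 + 8 + 2 + 7 + 4 + 8 = 62.
Draw number 62 + 1 = 63 must push one box to 9.

63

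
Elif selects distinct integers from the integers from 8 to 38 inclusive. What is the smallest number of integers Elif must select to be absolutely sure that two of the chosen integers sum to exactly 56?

22

Group the elements by complementary pair {x, 56−x}: {18,38}, {19,37}, {20,36}, …, giving 10 two-element pairs, the single value 28 (it cannot pair with itself since the integers are distinct), and 10 integers whose partner 56−x falls outside [8,38].
Pigeonhole: treating each of those 21 groups as a pigeonhole, one can pick one integer per group — 21 integers — with no two summing to 56.
The 22nd integer lands in an occupied pair, forcing a sum of 56.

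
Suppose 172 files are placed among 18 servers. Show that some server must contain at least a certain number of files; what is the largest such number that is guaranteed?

10

The 18 servers are the holes and the 172 files are the pigeons.
If every server held at most 9 files, the total would be at most 18 × 9 = 162, which is less than 172.
So some server holds at least ⌈172/18⌉ = 10 files.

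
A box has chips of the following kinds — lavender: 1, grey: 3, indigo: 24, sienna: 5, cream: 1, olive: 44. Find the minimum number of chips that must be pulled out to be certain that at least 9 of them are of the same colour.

27

The 6 colours are the holes; the chips drawn are the pigeons.
To avoid 9 of any one colour, the worst case takes at most 8 of each colour, or every chip of a colour that has fewer than 8.
That gives 1 + 3 + 8 + 5 + 1 + 8 = 26 chips with no colour reaching 9.
The next chip forces some colour to 9, so 26 + 1 = 27.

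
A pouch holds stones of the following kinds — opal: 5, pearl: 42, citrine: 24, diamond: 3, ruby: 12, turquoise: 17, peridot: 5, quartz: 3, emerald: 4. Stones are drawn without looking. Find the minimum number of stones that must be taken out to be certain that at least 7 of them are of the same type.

45

The 9 types are the holes; the stones drawn are the pigeons.
To avoid 7 of any one type, the worst case takes at most 6 of each type, or every stone of a type that has fewer than 6.
That gives 5 + 6 + 6 + 3 + 6 + 6 + 5 + 3 + 4 = 44 stones with no type reaching 7.
The next stone forces some type to 7, so 44 + 1 = 45.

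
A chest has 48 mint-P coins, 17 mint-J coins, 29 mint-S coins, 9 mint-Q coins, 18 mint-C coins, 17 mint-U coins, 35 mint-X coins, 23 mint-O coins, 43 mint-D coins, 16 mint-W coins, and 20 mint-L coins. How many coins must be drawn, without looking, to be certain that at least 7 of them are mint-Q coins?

In the worst case for collecting mint-Q coins, every non-mint-Q coin comes out first.
There are 48 + 17 + 29 + 18 + 17 + 35 + 23 + 43 + 16 + 20 = 266 non-mint-Q coins altogether.
After those, each further coin must be mint-Q, so 266 + 7 = 273 draws guarantee 7 mint-Q coins.

273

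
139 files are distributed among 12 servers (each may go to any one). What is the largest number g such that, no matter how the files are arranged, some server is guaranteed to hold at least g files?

12

The 12 servers are the holes and the 139 files are the pigeons.
If every server held at most 11 files, the total would be at most 12 × 11 = 132, which is less than 139.
So some server holds at least ⌈139/12⌉ = 12 files.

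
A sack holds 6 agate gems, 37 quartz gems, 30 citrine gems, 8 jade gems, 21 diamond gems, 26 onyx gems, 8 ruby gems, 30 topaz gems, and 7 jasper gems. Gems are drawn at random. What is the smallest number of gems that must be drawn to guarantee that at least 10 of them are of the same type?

75

By pigeonhole, put each drawn gem into a box by type. The largest draw with every box below 10 takes min(count, 9) from each type; types with fewer than 9 contribute all they have.
Σ min(cᵢ, 9) = 6 + 9 + 9 + 8 + 9 + 9 + 8 + 9 + 7 = 74.
Draw number 74 + 1 = 75 must push one box to 10.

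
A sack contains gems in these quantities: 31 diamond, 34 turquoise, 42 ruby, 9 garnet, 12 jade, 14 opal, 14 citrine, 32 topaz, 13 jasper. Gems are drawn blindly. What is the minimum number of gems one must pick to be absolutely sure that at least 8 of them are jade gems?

197

In the worst case for collecting jade gems, every non-jade gem comes out first.
There are 31 + 34 + 42 + 9 + 14 + 14 + 32 + 13 = 189 non-jade gems altogether.
After those, each further gem must be jade, so 189 + 8 = 197 draws guarantee 8 jade gems.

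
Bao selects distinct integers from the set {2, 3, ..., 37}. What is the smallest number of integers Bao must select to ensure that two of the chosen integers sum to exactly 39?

Two chosen integers sum to 39 exactly when both halves of some pair {x, 39−x} with 2 ≤ x ≤ 39−x ≤ 37 are chosen — 18 such pairs.
Every element belongs to one of those pairs, so the worst case picks one from each: 18 integers.
The 19th integer has to be the second member of some pair, so 18 + 1 = 19.

19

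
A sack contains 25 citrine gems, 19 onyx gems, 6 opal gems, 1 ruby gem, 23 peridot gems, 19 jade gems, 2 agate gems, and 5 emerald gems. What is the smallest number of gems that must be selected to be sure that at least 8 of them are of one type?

43

Put each drawn gem into a box by type. The largest draw with every box below 8 takes min(count, 7) from each type; types with fewer than 7 contribute all they have.
Σ min(cᵢ, 7) = 7 + 7 + 6 + 1 + 7 + 7 + 2 + 5 = 42.
Draw number 42 + 1 = 43 must push one box to 8.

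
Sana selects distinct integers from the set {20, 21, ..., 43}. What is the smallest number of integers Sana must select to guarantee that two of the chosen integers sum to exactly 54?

Two chosen integers sum to 54 exactly when both halves of some pair {x, 54−x} with 20 ≤ x ≤ 54−x ≤ 34 are chosen — 7 such pairs.
The remaining 10 elements (those with no distinct partner in range) can never complete a 54-sum, so the worst case takes all of them and one from each pair: 10 + 7 = 17.
By the pigeonhole principle, the 18th integer has to be the second member of some pair, so 17 + 1 = 18.

18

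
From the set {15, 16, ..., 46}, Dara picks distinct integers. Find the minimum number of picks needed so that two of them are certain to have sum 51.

22

Two chosen integers sum to 51 exactly when both halves of some pair {x, 51−x} with 15 ≤ x ≤ 51−x ≤ 36 are chosen — 11 such pairs.
The remaining 10 elements (those with no distinct partner in range) can never complete a 51-sum, so the worst case takes all of them and one from each pair: 10 + 11 = 21.
Pigeonhole: the 22nd integer has to be the second member of some pair, so 21 + 1 = 22.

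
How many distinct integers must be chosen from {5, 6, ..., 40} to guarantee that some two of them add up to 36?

A set avoiding the sum 36 can contain at most one of each pair {x, 36−x}, plus the 10 elements whose complement lies outside the range or equal to its own complement.
The integers 18, …, 40 (23 of them) are such a set: any two sum to at least 18+19 = 37 > 36.
By the pigeonhole principle, any 24th integer completes one of the 13 pairs, so 24 choices force a sum of 36.

24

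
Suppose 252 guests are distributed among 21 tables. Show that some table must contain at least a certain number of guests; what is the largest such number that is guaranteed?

By pigeonhole, the 21 tables are the holes and the 252 guests are the pigeons.
If every table held at most 11 guests, the total would be at most 21 × 11 = 231, which is less than 252.
So some table holds at least ⌈252/21⌉ = 12 guests.

12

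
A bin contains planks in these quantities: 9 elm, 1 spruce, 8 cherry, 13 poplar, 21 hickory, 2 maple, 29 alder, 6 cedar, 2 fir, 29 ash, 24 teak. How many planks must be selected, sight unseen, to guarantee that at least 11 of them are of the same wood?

79

The 11 woods are the holes; the planks drawn are the pigeons.
To avoid 11 of any one wood, the worst case takes at most 10 of each wood, or every plank of a wood that has fewer than 10.
That gives 9 + 1 + 8 + 10 + 10 + 2 + 10 + 6 + 2 + 10 + 10 = 78 planks with no wood reaching 11.
The next plank forces some wood to 11, so 78 + 1 = 79.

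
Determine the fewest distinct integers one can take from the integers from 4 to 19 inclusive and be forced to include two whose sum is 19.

A set avoiding the sum 19 can contain at most one of each pair {x, 19−x}, plus the 4 elements whose complement lies outside the range.
The integers 10, …, 19 (10 of them) are such a set: any two sum to at least 10+11 = 21 > 19.
By pigeonhole, any 11th integer completes one of the 6 pairs, so 11 choices force a sum of 19.

11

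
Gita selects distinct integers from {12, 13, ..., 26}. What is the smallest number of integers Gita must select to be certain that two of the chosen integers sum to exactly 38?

A set avoiding the sum 38 can contain at most one of each pair {x, 38−x}, plus the 1 element equal to its own complement.
The integers 19, …, 26 (8 of them) are such a set: any two sum to at least 19+20 = 39 > 38.
Any 9th integer completes one of the 7 pairs, so 9 choices force a sum of 38.

9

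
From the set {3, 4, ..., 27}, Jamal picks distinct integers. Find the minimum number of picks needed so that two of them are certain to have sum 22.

18

Two chosen integers sum to 22 exactly when both halves of some pair {x, 22−x} with 3 ≤ x ≤ 22−x ≤ 19 are chosen — 8 such pairs.
The remaining 9 elements (those with no distinct partner in range) can never complete a 22-sum, so the worst case takes all of them and one from each pair: 9 + 8 = 17.
The 18th integer has to be the second member of some pair, so 17 + 1 = 18.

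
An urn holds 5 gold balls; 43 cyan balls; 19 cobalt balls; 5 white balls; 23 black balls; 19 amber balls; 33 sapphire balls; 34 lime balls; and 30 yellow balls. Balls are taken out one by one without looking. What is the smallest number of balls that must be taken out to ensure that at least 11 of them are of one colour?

81

An adversary could hand out at most 10 balls per colour (gold, white run out sooner): 5 + 10 + 10 + 5 + 10 + 10 + 10 + 10 + 10 = 80 balls and still no colour has 11.
One more ball lands in a colour already at 10, so 81 draws are enough and 80 are not.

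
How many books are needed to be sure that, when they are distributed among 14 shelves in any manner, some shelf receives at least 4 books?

43

With 42 books one could put exactly 3 in each of the 14 shelves, and no shelf would reach 4.
One more book must land in a shelf that already has 3, giving it 4.
So 14 × 3 + 1 = 43 books are required.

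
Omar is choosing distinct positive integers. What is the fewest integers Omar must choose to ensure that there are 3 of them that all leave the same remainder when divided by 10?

Pigeonhole: the 10 residue classes mod 10 are the pigeonholes.
With 20 integers one could put 2 in each residue class and have no class reach 3.
The 21st integer pushes some class to 3, so 10·2 + 1 = 21.

21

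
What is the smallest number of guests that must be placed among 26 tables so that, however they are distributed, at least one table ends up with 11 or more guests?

261

With 260 guests one could put exactly 10 in each of the 26 tables, and no table would reach 11.
Pigeonhole: one more guest must land in a table that already has 10, giving it 11.
So 26 × 10 + 1 = 261 guests are required.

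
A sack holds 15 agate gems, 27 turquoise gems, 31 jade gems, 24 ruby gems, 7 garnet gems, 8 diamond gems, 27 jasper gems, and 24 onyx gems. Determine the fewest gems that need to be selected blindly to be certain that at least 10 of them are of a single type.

70

An adversary could hand out at most 9 gems per type (garnet, diamond run out sooner): 9 + 9 + 9 + 9 + 7 + 8 + 9 + 9 = 69 gems and still no type has 10.
Pigeonhole: one more gem lands in a type already at 9, so 70 draws are enough and 69 are not.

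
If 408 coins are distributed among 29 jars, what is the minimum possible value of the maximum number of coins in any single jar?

15

By the pigeonhole principle, the 29 jars are the holes and the 408 coins are the pigeons.
If every jar held at most 14 coins, the total would be at most 29 × 14 = 406, which is less than 408.
So some jar holds at least ⌈408/29⌉ = 15 coins.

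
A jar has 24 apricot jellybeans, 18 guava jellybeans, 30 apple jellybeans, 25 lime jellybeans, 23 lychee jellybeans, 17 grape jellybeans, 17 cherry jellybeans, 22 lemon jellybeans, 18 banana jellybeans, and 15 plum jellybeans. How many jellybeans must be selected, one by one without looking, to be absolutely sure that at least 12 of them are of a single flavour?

An adversary could hand out at most 11 jellybeans per flavour: 11 + 11 + 11 + 11 + 11 + 11 + 11 + 11 + 11 + 11 = 110 jellybeans and still no flavour has 12.
By pigeonhole, one more jellybean lands in a flavour already at 11, so 111 draws are enough and 110 are not.

111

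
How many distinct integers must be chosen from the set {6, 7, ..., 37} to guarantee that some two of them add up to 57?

24

Group the elements by complementary pair {x, 57−x}: {20,37}, {21,36}, {22,35}, …, giving 9 two-element pairs and 14 integers whose partner 57−x falls outside [6,37].
Treating each of those 23 groups as a pigeonhole, one can pick one integer per group — 23 integers — with no two summing to 57.
The 24th integer lands in an occupied pair, forcing a sum of 57.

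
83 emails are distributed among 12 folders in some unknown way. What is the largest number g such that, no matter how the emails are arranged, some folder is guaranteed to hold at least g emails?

7

By the pigeonhole principle, the 12 folders are the holes and the 83 emails are the pigeons.
If every folder held at most 6 emails, the total would be at most 12 × 6 = 72, which is less than 83.
So some folder holds at least ⌈83/12⌉ = 7 emails.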